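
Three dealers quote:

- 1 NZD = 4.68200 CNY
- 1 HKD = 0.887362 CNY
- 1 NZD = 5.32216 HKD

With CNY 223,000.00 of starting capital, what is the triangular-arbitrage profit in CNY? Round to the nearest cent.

Profitable loop is CNY → NZD → HKD → CNY:
CNY 223,000.00 ÷ 4.68200 = NZD 47,629.22
NZD 47,629.22 × 5.32216 = HKD 253,490.32
HKD 253,490.32 × 0.887362 = CNY 224,937.68
Profit = CNY 224,937.68 − CNY 223,000.00

Profit: CNY 1,937.68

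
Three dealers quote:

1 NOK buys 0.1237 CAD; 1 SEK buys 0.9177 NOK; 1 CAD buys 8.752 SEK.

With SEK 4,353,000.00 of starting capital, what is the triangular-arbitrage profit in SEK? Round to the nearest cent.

Profitable loop is SEK → CAD → NOK → SEK:
SEK 4,353,000.00 ÷ 8.752 = CAD 497,372.03
CAD 497,372.03 ÷ 0.1237 = NOK 4,020,792.48
NOK 4,020,792.48 ÷ 0.9177 = SEK 4,381,380.05
Profit = SEK 4,381,380.05 − SEK 4,353,000.00

Profit: SEK 28,380.05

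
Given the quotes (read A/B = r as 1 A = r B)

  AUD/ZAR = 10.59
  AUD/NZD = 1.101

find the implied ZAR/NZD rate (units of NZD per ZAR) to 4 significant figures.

1 ZAR ÷ 10.59 = 0.0944287 AUD
0.0944287 AUD × 1.101 = 0.103966 NZD

ZAR/NZD = 0.1040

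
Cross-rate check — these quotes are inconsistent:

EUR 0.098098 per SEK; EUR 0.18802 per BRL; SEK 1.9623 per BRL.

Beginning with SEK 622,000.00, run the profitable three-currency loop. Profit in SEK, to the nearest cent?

Profit: SEK 14,812.96

Profitable loop is SEK → EUR → BRL → SEK:
SEK 622,000.00 × 0.098098 = EUR 61,016.96
EUR 61,016.96 ÷ 0.18802 = BRL 324,523.75
BRL 324,523.75 × 1.9623 = SEK 636,812.96
Profit = SEK 636,812.96 − SEK 622,000.00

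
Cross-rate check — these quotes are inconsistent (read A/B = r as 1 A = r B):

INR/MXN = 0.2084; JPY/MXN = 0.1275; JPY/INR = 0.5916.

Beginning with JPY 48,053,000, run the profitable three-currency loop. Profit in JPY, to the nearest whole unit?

Profitable loop is JPY → MXN → INR → JPY:
JPY 48,053,000 × 0.1275 = MXN 6,126,757.50
MXN 6,126,757.50 ÷ 0.2084 = INR 29,399,028.31
INR 29,399,028.31 ÷ 0.5916 = JPY 49,694,098
Profit = JPY 49,694,098 − JPY 48,053,000

Profit: JPY 1,641,098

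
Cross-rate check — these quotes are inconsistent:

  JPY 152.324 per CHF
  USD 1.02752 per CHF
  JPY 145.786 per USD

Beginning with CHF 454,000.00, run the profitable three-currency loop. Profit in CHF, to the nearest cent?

Profitable loop is CHF → JPY → USD → CHF:
CHF 454,000.00 × 152.324 = JPY 69,155,096
JPY 69,155,096 ÷ 145.786 = USD 474,360.34
USD 474,360.34 ÷ 1.02752 = CHF 461,655.57
Profit = CHF 461,655.57 − CHF 454,000.00

Profit: CHF 7,655.57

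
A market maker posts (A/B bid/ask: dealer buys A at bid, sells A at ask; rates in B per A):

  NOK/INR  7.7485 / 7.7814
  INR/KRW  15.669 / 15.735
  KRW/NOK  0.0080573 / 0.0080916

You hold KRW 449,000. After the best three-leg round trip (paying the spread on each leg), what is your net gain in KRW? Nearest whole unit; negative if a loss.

Net profit: KRW 4,197

Best loop KRW → INR → NOK → KRW:
KRW 449,000 ÷ 15.735 (buy INR at ask) = INR 28,535.11
INR 28,535.11 ÷ 7.7814 (buy NOK at ask) = NOK 3,667.09
NOK 3,667.09 ÷ 0.0080916 (buy KRW at ask) = KRW 453,197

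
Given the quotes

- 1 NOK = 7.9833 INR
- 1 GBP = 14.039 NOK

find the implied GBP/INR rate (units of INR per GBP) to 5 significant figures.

GBP/INR = 112.08

1 GBP × 14.039 = 14.039 NOK
14.039 NOK × 7.9833 = 112.078 INR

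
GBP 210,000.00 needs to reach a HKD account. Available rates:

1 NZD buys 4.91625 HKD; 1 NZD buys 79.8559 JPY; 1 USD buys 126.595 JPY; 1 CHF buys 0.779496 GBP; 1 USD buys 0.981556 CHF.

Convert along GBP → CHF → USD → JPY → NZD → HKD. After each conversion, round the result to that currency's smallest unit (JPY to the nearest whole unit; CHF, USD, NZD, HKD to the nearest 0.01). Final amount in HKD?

GBP 210,000.00 ÷ 0.779496 = CHF 269,404.85
CHF 269,404.85 ÷ 0.981556 = USD 274,467.12
USD 274,467.12 × 126.595 = JPY 34,746,165
JPY 34,746,165 ÷ 79.8559 = NZD 435,110.81
NZD 435,110.81 × 4.91625 = HKD 2,139,113.52

HKD 2,139,113.52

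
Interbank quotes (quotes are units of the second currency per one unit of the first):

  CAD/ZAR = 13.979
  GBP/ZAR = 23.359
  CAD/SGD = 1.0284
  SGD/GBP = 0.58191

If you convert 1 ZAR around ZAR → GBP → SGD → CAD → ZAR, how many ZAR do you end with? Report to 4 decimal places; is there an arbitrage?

1.0000 (no arbitrage)

Around ZAR → GBP → SGD → CAD → ZAR: 1 ÷ 23.359 ÷ 0.58191 ÷ 1.0284 × 13.979 = 1.000009
Product ≈ 1 (deviation 0.001%, within rounding noise).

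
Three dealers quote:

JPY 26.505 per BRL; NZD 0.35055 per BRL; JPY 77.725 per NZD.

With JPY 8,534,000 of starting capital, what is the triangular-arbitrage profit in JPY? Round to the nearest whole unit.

Profit: JPY 238,746

Profitable loop is JPY → BRL → NZD → JPY:
JPY 8,534,000 ÷ 26.505 = BRL 321,976.99
BRL 321,976.99 × 0.35055 = NZD 112,869.03
NZD 112,869.03 × 77.725 = JPY 8,772,746
Profit = JPY 8,772,746 − JPY 8,534,000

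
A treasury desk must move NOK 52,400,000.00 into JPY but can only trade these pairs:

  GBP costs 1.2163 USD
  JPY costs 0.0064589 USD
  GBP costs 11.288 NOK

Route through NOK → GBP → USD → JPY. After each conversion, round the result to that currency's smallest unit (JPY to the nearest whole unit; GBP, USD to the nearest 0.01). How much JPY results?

NOK 52,400,000.00 ÷ 11.288 = GBP 4,642,097.80
GBP 4,642,097.80 × 1.2163 = USD 5,646,183.55
USD 5,646,183.55 ÷ 0.0064589 = JPY 874,171,074

JPY 874,171,074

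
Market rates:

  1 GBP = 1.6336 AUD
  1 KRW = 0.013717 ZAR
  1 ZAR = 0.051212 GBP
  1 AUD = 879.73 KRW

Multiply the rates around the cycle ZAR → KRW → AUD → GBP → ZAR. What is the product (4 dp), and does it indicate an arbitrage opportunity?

0.9905 (arbitrage exists)

Around ZAR → KRW → AUD → GBP → ZAR: 1 ÷ 0.013717 ÷ 879.73 ÷ 1.6336 ÷ 0.051212 = 0.990545
Product < 1; profitable direction is ZAR → GBP → AUD → KRW → ZAR.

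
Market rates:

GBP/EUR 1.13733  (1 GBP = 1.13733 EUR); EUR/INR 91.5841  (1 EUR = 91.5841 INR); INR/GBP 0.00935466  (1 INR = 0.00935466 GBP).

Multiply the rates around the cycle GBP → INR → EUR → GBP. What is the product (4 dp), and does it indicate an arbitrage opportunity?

Around GBP → INR → EUR → GBP: 1 ÷ 0.00935466 ÷ 91.5841 ÷ 1.13733 = 1.026279
Product > 1; profitable direction is GBP → INR → EUR → GBP.

1.0263 (arbitrage exists)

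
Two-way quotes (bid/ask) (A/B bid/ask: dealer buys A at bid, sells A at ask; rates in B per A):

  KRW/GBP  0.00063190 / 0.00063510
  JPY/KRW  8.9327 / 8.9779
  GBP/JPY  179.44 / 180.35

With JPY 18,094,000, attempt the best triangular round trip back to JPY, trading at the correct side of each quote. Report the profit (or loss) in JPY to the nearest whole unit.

Best loop JPY → KRW → GBP → JPY:
JPY 18,094,000 × 8.9327 (sell JPY at bid) = KRW 161,628,274
KRW 161,628,274 × 0.00063190 (sell KRW at bid) = GBP 102,132.91
GBP 102,132.91 × 179.44 (sell GBP at bid) = JPY 18,326,729

Net profit: JPY 232,729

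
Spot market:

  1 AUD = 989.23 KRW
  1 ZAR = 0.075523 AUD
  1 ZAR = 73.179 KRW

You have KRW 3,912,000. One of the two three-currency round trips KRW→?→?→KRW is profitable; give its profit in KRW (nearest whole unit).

Profitable loop is KRW → ZAR → AUD → KRW:
KRW 3,912,000 ÷ 73.179 = ZAR 53,457.96
ZAR 53,457.96 × 0.075523 = AUD 4,037.31
AUD 4,037.31 × 989.23 = KRW 3,993,824
Profit = KRW 3,993,824 − KRW 3,912,000

Profit: KRW 81,824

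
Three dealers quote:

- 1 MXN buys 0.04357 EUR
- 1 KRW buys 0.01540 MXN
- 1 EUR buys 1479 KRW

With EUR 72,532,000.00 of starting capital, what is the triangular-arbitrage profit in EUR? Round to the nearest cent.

Profitable loop is EUR → MXN → KRW → EUR:
EUR 72,532,000.00 ÷ 0.04357 = MXN 1,664,723,433.56
MXN 1,664,723,433.56 ÷ 0.01540 = KRW 108,098,924,257
KRW 108,098,924,257 ÷ 1479 = EUR 73,089,198.28
Profit = EUR 73,089,198.28 − EUR 72,532,000.00

Profit: EUR 557,198.28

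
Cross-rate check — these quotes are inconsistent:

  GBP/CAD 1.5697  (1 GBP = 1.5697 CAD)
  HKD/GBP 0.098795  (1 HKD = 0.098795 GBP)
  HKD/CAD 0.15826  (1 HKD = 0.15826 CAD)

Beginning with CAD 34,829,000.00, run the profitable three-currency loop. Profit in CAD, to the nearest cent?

Profitable loop is CAD → GBP → HKD → CAD:
CAD 34,829,000.00 ÷ 1.5697 = GBP 22,188,316.24
GBP 22,188,316.24 ÷ 0.098795 = HKD 224,589,465.45
HKD 224,589,465.45 × 0.15826 = CAD 35,543,528.80
Profit = CAD 35,543,528.80 − CAD 34,829,000.00

Profit: CAD 714,528.80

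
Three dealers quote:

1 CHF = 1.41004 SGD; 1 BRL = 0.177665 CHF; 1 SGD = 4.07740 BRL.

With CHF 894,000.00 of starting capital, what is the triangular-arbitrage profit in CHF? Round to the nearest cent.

Profit: CHF 19,175.29

Profitable loop is CHF → SGD → BRL → CHF:
CHF 894,000.00 × 1.41004 = SGD 1,260,575.76
SGD 1,260,575.76 × 4.07740 = BRL 5,139,871.60
BRL 5,139,871.60 × 0.177665 = CHF 913,175.29
Profit = CHF 913,175.29 − CHF 894,000.00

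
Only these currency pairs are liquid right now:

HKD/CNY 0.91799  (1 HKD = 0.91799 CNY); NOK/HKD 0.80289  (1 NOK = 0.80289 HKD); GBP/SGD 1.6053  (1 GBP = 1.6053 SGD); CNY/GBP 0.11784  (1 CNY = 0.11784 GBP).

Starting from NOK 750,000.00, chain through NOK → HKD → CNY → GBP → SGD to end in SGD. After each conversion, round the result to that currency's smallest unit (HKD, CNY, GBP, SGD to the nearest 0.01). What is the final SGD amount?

NOK 750,000.00 × 0.80289 = HKD 602,167.50
HKD 602,167.50 × 0.91799 = CNY 552,783.74
CNY 552,783.74 × 0.11784 = GBP 65,140.04
GBP 65,140.04 × 1.6053 = SGD 104,569.31

SGD 104,569.31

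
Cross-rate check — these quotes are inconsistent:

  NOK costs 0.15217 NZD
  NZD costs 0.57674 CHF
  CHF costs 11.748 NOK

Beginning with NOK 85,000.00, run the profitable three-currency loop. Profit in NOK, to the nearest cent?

Profitable loop is NOK → NZD → CHF → NOK:
NOK 85,000.00 × 0.15217 = NZD 12,934.45
NZD 12,934.45 × 0.57674 = CHF 7,459.81
CHF 7,459.81 × 11.748 = NOK 87,637.90
Profit = NOK 87,637.90 − NOK 85,000.00

Profit: NOK 2,637.90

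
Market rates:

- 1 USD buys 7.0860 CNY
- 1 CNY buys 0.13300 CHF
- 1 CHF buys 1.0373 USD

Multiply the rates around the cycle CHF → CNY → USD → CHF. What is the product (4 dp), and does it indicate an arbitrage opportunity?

1.0229 (arbitrage exists)

Around CHF → CNY → USD → CHF: 1 ÷ 0.13300 ÷ 7.0860 ÷ 1.0373 = 1.022923
Product > 1; profitable direction is CHF → CNY → USD → CHF.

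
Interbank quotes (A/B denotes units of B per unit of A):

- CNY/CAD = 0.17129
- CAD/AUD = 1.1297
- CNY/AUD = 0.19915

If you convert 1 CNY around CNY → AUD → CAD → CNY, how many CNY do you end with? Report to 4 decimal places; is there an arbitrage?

Around CNY → AUD → CAD → CNY: 1 × 0.19915 ÷ 1.1297 ÷ 0.17129 = 1.029165
Product > 1; profitable direction is CNY → AUD → CAD → CNY.

1.0292 (arbitrage exists)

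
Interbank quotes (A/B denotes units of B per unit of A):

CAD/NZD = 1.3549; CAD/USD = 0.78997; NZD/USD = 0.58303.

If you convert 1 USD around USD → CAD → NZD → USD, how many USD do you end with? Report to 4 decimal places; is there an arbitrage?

Around USD → CAD → NZD → USD: 1 ÷ 0.78997 × 1.3549 × 0.58303 = 0.999971
Product ≈ 1 (deviation 0.003%, within rounding noise).

1.0000 (no arbitrage)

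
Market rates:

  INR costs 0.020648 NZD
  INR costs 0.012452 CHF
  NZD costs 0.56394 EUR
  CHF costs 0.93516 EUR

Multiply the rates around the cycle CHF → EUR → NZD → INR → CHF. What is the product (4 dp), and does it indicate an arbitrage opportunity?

1.0000 (no arbitrage)

Around CHF → EUR → NZD → INR → CHF: 1 × 0.93516 ÷ 0.56394 ÷ 0.020648 × 0.012452 = 1.000033
Product ≈ 1 (deviation 0.003%, within rounding noise).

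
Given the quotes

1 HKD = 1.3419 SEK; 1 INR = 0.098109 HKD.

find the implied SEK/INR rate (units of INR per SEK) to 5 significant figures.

1 SEK ÷ 1.3419 = 0.745212 HKD
0.745212 HKD ÷ 0.098109 = 7.59576 INR

SEK/INR = 7.5958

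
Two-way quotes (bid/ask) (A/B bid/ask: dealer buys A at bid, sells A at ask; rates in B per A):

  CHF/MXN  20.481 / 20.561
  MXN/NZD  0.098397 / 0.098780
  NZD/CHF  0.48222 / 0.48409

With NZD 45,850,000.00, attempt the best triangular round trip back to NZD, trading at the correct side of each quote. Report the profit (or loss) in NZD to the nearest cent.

Net profit: NZD 783,710.65

Best loop NZD → MXN → CHF → NZD:
NZD 45,850,000.00 ÷ 0.098780 (buy MXN at ask) = MXN 464,162,785.99
MXN 464,162,785.99 ÷ 20.561 (buy CHF at ask) = CHF 22,574,912.99
CHF 22,574,912.99 ÷ 0.48409 (buy NZD at ask) = NZD 46,633,710.65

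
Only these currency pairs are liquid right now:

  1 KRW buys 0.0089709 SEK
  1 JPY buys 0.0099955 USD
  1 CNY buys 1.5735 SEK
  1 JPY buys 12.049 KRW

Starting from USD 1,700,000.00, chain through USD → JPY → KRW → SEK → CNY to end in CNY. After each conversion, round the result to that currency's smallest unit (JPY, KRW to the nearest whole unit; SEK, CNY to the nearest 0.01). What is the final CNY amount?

CNY 11,683,276.89

USD 1,700,000.00 ÷ 0.0099955 = JPY 170,076,534
JPY 170,076,534 × 12.049 = KRW 2,049,252,158
KRW 2,049,252,158 × 0.0089709 = SEK 18,383,636.18
SEK 18,383,636.18 ÷ 1.5735 = CNY 11,683,276.89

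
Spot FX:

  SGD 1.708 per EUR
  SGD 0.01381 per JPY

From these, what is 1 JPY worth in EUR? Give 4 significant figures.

JPY/EUR = 0.008085

1 JPY × 0.01381 = 0.01381 SGD
0.01381 SGD ÷ 1.708 = 0.00808548 EUR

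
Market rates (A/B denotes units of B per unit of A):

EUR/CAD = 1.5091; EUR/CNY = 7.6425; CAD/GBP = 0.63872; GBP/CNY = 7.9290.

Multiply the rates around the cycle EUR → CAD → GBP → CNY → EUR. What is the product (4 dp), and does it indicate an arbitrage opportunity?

1.0000 (no arbitrage)

Around EUR → CAD → GBP → CNY → EUR: 1 × 1.5091 × 0.63872 × 7.9290 ÷ 7.6425 = 1.000026
Product ≈ 1 (deviation 0.003%, within rounding noise).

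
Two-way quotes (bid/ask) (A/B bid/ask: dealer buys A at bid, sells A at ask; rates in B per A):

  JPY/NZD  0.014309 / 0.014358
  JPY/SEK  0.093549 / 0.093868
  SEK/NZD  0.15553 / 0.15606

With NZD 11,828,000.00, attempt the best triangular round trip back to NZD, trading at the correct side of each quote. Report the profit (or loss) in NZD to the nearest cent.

Net profit: NZD 157,901.06

Best loop NZD → JPY → SEK → NZD:
NZD 11,828,000.00 ÷ 0.014358 (buy JPY at ask) = JPY 823,791,614
JPY 823,791,614 × 0.093549 (sell JPY at bid) = SEK 77,064,881.74
SEK 77,064,881.74 × 0.15553 (sell SEK at bid) = NZD 11,985,901.06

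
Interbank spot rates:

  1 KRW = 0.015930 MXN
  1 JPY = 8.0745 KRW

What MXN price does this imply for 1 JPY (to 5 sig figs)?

1 JPY × 8.0745 = 8.0745 KRW
8.0745 KRW × 0.015930 = 0.128627 MXN

JPY/MXN = 0.12863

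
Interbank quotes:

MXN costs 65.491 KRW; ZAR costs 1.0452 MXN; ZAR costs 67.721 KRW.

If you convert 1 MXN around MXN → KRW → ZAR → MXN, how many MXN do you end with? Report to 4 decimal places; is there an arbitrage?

1.0108 (arbitrage exists)

Around MXN → KRW → ZAR → MXN: 1 × 65.491 ÷ 67.721 × 1.0452 = 1.010782
Product > 1; profitable direction is MXN → KRW → ZAR → MXN.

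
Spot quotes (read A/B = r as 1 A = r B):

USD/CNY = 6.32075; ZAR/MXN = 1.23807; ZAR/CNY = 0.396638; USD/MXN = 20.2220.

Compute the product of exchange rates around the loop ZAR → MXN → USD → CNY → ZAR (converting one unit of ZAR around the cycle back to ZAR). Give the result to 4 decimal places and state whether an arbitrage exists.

Around ZAR → MXN → USD → CNY → ZAR: 1 × 1.23807 ÷ 20.2220 × 6.32075 ÷ 0.396638 = 0.975653
Product < 1; profitable direction is ZAR → CNY → USD → MXN → ZAR.

0.9757 (arbitrage exists)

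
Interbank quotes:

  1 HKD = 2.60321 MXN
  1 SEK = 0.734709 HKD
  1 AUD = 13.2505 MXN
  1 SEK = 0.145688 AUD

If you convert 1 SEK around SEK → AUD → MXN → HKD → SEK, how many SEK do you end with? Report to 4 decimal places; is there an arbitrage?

1.0093 (arbitrage exists)

Around SEK → AUD → MXN → HKD → SEK: 1 × 0.145688 × 13.2505 ÷ 2.60321 ÷ 0.734709 = 1.009326
Product > 1; profitable direction is SEK → AUD → MXN → HKD → SEK.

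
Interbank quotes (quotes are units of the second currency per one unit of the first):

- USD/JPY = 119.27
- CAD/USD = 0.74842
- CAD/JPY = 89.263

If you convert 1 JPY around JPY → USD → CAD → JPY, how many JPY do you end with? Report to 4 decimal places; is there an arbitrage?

Around JPY → USD → CAD → JPY: 1 ÷ 119.27 ÷ 0.74842 × 89.263 = 0.999988
Product ≈ 1 (deviation 0.001%, within rounding noise).

1.0000 (no arbitrage)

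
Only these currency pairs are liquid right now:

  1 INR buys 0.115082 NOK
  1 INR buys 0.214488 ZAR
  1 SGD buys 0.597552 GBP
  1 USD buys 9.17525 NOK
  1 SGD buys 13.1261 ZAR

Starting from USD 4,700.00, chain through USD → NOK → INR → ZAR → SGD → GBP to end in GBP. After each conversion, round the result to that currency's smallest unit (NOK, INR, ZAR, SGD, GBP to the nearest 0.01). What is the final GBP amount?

GBP 3,658.91

USD 4,700.00 × 9.17525 = NOK 43,123.68
NOK 43,123.68 ÷ 0.115082 = INR 374,721.33
INR 374,721.33 × 0.214488 = ZAR 80,373.23
ZAR 80,373.23 ÷ 13.1261 = SGD 6,123.16
SGD 6,123.16 × 0.597552 = GBP 3,658.91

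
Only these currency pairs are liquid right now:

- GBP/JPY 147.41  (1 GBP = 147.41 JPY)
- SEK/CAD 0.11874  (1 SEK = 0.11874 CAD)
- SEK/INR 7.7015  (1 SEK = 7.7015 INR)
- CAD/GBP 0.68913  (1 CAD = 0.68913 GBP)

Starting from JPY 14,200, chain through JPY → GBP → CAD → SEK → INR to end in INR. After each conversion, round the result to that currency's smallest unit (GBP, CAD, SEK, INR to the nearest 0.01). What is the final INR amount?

INR 9,066.13

JPY 14,200 ÷ 147.41 = GBP 96.33
GBP 96.33 ÷ 0.68913 = CAD 139.78
CAD 139.78 ÷ 0.11874 = SEK 1,177.19
SEK 1,177.19 × 7.7015 = INR 9,066.13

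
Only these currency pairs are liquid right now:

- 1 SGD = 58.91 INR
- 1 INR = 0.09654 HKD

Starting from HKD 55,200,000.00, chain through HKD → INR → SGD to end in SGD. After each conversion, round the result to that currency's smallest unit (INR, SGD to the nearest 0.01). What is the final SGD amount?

SGD 9,706,055.28

HKD 55,200,000.00 ÷ 0.09654 = INR 571,783,716.59
INR 571,783,716.59 ÷ 58.91 = SGD 9,706,055.28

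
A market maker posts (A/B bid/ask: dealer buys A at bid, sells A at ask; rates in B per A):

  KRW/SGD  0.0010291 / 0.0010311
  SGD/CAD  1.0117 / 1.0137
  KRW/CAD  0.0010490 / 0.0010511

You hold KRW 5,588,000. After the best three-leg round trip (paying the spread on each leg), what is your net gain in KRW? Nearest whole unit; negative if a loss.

Best loop KRW → CAD → SGD → KRW:
KRW 5,588,000 × 0.0010490 (sell KRW at bid) = CAD 5,861.81
CAD 5,861.81 ÷ 1.0137 (buy SGD at ask) = SGD 5,782.59
SGD 5,782.59 ÷ 0.0010311 (buy KRW at ask) = KRW 5,608,176

Net profit: KRW 20,176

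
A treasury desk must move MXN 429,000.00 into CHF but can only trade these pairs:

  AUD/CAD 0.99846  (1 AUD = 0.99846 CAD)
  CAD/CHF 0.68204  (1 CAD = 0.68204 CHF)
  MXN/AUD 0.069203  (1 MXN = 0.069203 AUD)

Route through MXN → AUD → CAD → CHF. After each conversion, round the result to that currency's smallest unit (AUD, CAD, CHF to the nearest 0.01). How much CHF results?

CHF 20,217.28

MXN 429,000.00 × 0.069203 = AUD 29,688.09
AUD 29,688.09 × 0.99846 = CAD 29,642.37
CAD 29,642.37 × 0.68204 = CHF 20,217.28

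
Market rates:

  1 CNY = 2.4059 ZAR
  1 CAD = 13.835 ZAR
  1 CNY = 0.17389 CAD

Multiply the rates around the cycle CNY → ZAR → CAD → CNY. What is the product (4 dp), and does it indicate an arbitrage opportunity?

1.0001 (no arbitrage)

Around CNY → ZAR → CAD → CNY: 1 × 2.4059 ÷ 13.835 ÷ 0.17389 = 1.000055
Product ≈ 1 (deviation 0.005%, within rounding noise).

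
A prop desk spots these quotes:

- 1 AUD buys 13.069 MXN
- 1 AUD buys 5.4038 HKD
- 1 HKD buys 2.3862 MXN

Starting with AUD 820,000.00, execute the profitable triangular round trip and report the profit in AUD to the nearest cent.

Profit: AUD 11,093.91

Profitable loop is AUD → MXN → HKD → AUD:
AUD 820,000.00 × 13.069 = MXN 10,716,580.00
MXN 10,716,580.00 ÷ 2.3862 = HKD 4,491,065.29
HKD 4,491,065.29 ÷ 5.4038 = AUD 831,093.91
Profit = AUD 831,093.91 − AUD 820,000.00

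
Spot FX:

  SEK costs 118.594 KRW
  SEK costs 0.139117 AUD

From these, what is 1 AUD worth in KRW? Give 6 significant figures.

1 AUD ÷ 0.139117 = 7.18819 SEK
7.18819 SEK × 118.594 = 852.477 KRW

AUD/KRW = 852.477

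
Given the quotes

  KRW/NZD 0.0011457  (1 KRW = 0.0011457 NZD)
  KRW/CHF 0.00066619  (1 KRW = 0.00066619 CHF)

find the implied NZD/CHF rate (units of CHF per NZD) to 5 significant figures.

1 NZD ÷ 0.0011457 = 872.829 KRW
872.829 KRW × 0.00066619 = 0.58147 CHF

NZD/CHF = 0.58147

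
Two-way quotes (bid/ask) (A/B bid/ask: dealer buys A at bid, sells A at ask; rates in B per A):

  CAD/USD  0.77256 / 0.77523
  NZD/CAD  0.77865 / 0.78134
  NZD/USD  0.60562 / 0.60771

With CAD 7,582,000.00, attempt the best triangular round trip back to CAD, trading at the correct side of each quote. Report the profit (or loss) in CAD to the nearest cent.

Best loop CAD → NZD → USD → CAD:
CAD 7,582,000.00 ÷ 0.78134 (buy NZD at ask) = NZD 9,703,842.12
NZD 9,703,842.12 × 0.60562 (sell NZD at bid) = USD 5,876,840.86
USD 5,876,840.86 ÷ 0.77523 (buy CAD at ask) = CAD 7,580,770.69

Net result: CAD -1,229.31 (no profitable arbitrage after spreads)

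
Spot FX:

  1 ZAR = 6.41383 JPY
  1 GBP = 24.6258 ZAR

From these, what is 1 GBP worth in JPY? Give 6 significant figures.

1 GBP × 24.6258 = 24.6258 ZAR
24.6258 ZAR × 6.41383 = 157.946 JPY

GBP/JPY = 157.946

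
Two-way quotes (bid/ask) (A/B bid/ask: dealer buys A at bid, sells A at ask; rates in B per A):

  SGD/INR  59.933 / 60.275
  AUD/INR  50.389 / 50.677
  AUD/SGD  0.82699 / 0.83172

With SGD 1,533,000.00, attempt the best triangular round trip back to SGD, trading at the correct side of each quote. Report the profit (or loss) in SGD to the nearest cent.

Best loop SGD → AUD → INR → SGD:
SGD 1,533,000.00 ÷ 0.83172 (buy AUD at ask) = AUD 1,843,168.37
AUD 1,843,168.37 × 50.389 (sell AUD at bid) = INR 92,875,411.20
INR 92,875,411.20 ÷ 60.275 (buy SGD at ask) = SGD 1,540,861.24

Net profit: SGD 7,861.24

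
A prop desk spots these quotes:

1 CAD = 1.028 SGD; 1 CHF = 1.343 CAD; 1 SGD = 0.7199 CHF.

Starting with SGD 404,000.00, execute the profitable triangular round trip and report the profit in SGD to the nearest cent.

Profitable loop is SGD → CAD → CHF → SGD:
SGD 404,000.00 ÷ 1.028 = CAD 392,996.11
CAD 392,996.11 ÷ 1.343 = CHF 292,625.55
CHF 292,625.55 ÷ 0.7199 = SGD 406,480.83
Profit = SGD 406,480.83 − SGD 404,000.00

Profit: SGD 2,480.83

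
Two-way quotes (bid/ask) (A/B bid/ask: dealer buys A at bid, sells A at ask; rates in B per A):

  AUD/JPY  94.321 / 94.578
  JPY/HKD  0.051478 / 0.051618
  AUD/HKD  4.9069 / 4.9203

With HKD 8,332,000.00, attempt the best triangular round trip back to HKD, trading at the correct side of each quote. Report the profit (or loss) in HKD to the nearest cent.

Net profit: HKD 42,621.15

Best loop HKD → JPY → AUD → HKD:
HKD 8,332,000.00 ÷ 0.051618 (buy JPY at ask) = JPY 161,416,560
JPY 161,416,560 ÷ 94.578 (buy AUD at ask) = AUD 1,706,703.04
AUD 1,706,703.04 × 4.9069 (sell AUD at bid) = HKD 8,374,621.15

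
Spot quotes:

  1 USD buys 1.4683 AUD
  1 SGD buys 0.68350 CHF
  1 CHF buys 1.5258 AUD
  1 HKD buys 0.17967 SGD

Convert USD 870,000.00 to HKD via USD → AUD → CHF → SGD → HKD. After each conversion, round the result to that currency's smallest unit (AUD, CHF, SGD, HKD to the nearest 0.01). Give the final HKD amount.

USD 870,000.00 × 1.4683 = AUD 1,277,421.00
AUD 1,277,421.00 ÷ 1.5258 = CHF 837,213.92
CHF 837,213.92 ÷ 0.68350 = SGD 1,224,892.35
SGD 1,224,892.35 ÷ 0.17967 = HKD 6,817,456.17

HKD 6,817,456.17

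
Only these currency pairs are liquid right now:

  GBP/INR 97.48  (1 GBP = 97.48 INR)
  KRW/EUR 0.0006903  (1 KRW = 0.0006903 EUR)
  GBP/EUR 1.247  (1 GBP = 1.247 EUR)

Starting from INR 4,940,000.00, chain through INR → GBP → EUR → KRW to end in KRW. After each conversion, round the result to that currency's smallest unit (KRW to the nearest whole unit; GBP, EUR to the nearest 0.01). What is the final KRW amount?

INR 4,940,000.00 ÷ 97.48 = GBP 50,677.06
GBP 50,677.06 × 1.247 = EUR 63,194.29
EUR 63,194.29 ÷ 0.0006903 = KRW 91,546,125

KRW 91,546,125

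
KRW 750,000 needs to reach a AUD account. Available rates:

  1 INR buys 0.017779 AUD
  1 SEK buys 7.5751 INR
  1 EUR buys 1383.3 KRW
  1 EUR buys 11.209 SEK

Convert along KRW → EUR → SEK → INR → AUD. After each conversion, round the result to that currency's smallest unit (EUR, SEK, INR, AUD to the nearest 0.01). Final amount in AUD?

AUD 818.48

KRW 750,000 ÷ 1383.3 = EUR 542.18
EUR 542.18 × 11.209 = SEK 6,077.30
SEK 6,077.30 × 7.5751 = INR 46,036.16
INR 46,036.16 × 0.017779 = AUD 818.48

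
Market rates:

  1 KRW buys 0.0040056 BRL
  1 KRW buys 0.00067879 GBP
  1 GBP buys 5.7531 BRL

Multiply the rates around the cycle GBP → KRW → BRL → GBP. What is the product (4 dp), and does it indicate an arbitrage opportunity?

1.0257 (arbitrage exists)

Around GBP → KRW → BRL → GBP: 1 ÷ 0.00067879 × 0.0040056 ÷ 5.7531 = 1.025723
Product > 1; profitable direction is GBP → KRW → BRL → GBP.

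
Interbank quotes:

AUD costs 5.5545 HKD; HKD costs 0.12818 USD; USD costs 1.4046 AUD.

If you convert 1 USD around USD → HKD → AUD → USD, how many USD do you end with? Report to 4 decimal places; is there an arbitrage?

Around USD → HKD → AUD → USD: 1 ÷ 0.12818 ÷ 5.5545 ÷ 1.4046 = 0.999959
Product ≈ 1 (deviation 0.004%, within rounding noise).

1.0000 (no arbitrage)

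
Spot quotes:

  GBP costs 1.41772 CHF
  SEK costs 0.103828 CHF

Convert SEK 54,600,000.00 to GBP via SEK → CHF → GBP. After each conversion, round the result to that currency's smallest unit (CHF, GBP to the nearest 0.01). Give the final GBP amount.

GBP 3,998,680.13

SEK 54,600,000.00 × 0.103828 = CHF 5,669,008.80
CHF 5,669,008.80 ÷ 1.41772 = GBP 3,998,680.13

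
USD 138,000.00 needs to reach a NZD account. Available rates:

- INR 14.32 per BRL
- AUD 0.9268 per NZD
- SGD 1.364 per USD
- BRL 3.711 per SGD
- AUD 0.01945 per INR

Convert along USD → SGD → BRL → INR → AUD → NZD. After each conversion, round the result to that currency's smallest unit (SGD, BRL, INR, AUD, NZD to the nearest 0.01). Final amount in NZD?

USD 138,000.00 × 1.364 = SGD 188,232.00
SGD 188,232.00 × 3.711 = BRL 698,528.95
BRL 698,528.95 × 14.32 = INR 10,002,934.56
INR 10,002,934.56 × 0.01945 = AUD 194,557.08
AUD 194,557.08 ÷ 0.9268 = NZD 209,923.48

NZD 209,923.48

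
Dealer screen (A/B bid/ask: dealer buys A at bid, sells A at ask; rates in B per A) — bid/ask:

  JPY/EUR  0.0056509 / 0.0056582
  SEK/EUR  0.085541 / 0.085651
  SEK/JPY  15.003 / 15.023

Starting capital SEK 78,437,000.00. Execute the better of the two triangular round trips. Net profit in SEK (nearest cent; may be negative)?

Net profit: SEK 496,313.85

Best loop SEK → EUR → JPY → SEK:
SEK 78,437,000.00 × 0.085541 (sell SEK at bid) = EUR 6,709,579.42
EUR 6,709,579.42 ÷ 0.0056582 (buy JPY at ask) = JPY 1,185,815,174
JPY 1,185,815,174 ÷ 15.023 (buy SEK at ask) = SEK 78,933,313.85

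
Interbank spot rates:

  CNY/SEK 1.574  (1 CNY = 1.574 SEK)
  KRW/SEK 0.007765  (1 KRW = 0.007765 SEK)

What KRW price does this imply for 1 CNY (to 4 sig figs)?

CNY/KRW = 202.7

1 CNY × 1.574 = 1.574 SEK
1.574 SEK ÷ 0.007765 = 202.704 KRW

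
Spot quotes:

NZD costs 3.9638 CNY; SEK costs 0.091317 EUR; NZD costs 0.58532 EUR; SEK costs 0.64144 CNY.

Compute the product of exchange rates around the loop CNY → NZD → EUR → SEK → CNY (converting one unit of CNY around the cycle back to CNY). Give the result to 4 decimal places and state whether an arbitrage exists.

1.0373 (arbitrage exists)

Around CNY → NZD → EUR → SEK → CNY: 1 ÷ 3.9638 × 0.58532 ÷ 0.091317 × 0.64144 = 1.037256
Product > 1; profitable direction is CNY → NZD → EUR → SEK → CNY.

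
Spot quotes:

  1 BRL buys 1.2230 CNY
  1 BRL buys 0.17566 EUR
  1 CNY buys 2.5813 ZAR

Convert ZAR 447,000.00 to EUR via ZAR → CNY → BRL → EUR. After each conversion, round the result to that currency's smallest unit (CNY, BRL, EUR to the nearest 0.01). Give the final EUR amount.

EUR 24,872.27

ZAR 447,000.00 ÷ 2.5813 = CNY 173,168.56
CNY 173,168.56 ÷ 1.2230 = BRL 141,593.26
BRL 141,593.26 × 0.17566 = EUR 24,872.27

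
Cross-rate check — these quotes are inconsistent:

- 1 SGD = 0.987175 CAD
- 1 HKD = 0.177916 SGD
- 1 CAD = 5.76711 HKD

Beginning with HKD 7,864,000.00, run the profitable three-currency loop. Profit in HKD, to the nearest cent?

Profit: HKD 101,460.61

Profitable loop is HKD → SGD → CAD → HKD:
HKD 7,864,000.00 × 0.177916 = SGD 1,399,131.42
SGD 1,399,131.42 × 0.987175 = CAD 1,381,187.56
CAD 1,381,187.56 × 5.76711 = HKD 7,965,460.61
Profit = HKD 7,965,460.61 − HKD 7,864,000.00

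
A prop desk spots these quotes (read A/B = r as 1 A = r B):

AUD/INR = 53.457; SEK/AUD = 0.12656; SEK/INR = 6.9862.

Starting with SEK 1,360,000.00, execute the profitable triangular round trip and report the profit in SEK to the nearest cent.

Profit: SEK 44,361.37

Profitable loop is SEK → INR → AUD → SEK:
SEK 1,360,000.00 × 6.9862 = INR 9,501,232.00
INR 9,501,232.00 ÷ 53.457 = AUD 177,735.97
AUD 177,735.97 ÷ 0.12656 = SEK 1,404,361.37
Profit = SEK 1,404,361.37 − SEK 1,360,000.00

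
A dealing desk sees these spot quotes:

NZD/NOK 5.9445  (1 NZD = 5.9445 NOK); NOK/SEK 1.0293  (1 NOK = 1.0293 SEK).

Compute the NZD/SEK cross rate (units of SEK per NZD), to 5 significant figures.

NZD/SEK = 6.1187

1 NZD × 5.9445 = 5.9445 NOK
5.9445 NOK × 1.0293 = 6.11867 SEK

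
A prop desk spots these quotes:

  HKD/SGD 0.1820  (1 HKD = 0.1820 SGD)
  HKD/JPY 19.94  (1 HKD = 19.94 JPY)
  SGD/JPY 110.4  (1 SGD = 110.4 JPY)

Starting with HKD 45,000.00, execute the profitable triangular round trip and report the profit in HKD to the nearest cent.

Profit: HKD 344.83

Profitable loop is HKD → SGD → JPY → HKD:
HKD 45,000.00 × 0.1820 = SGD 8,190.00
SGD 8,190.00 × 110.4 = JPY 904,176
JPY 904,176 ÷ 19.94 = HKD 45,344.83
Profit = HKD 45,344.83 − HKD 45,000.00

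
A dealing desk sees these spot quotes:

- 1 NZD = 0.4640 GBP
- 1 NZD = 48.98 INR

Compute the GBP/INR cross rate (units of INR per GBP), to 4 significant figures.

GBP/INR = 105.6

1 GBP ÷ 0.4640 = 2.15517 NZD
2.15517 NZD × 48.98 = 105.56 INR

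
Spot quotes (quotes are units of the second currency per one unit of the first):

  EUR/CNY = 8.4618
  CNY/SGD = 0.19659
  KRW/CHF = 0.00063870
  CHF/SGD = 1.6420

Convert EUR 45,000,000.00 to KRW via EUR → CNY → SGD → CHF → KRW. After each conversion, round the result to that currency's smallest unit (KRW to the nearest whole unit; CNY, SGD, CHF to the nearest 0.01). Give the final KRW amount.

EUR 45,000,000.00 × 8.4618 = CNY 380,781,000.00
CNY 380,781,000.00 × 0.19659 = SGD 74,857,736.79
SGD 74,857,736.79 ÷ 1.6420 = CHF 45,589,364.67
CHF 45,589,364.67 ÷ 0.00063870 = KRW 71,378,369,610

KRW 71,378,369,610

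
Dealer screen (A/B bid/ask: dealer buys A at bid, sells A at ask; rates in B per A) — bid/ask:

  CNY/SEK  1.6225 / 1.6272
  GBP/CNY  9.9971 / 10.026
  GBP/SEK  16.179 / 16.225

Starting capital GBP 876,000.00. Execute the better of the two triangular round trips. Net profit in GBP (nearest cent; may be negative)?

Best loop GBP → CNY → SEK → GBP:
GBP 876,000.00 × 9.9971 (sell GBP at bid) = CNY 8,757,459.60
CNY 8,757,459.60 × 1.6225 (sell CNY at bid) = SEK 14,208,978.20
SEK 14,208,978.20 ÷ 16.225 (buy GBP at ask) = GBP 875,745.96

Net result: GBP -254.04 (no profitable arbitrage after spreads)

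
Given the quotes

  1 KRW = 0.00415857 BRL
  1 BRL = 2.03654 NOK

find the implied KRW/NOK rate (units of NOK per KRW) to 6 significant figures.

1 KRW × 0.00415857 = 0.00415857 BRL
0.00415857 BRL × 2.03654 = 0.00846909 NOK

KRW/NOK = 0.00846909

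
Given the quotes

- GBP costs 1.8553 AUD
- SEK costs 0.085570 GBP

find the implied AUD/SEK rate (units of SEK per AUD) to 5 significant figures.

AUD/SEK = 6.2989

1 AUD ÷ 1.8553 = 0.538996 GBP
0.538996 GBP ÷ 0.085570 = 6.29889 SEK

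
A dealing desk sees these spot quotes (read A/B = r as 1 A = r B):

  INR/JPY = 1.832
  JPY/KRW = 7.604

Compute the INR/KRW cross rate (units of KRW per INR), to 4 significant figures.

1 INR × 1.832 = 1.832 JPY
1.832 JPY × 7.604 = 13.9305 KRW

INR/KRW = 13.93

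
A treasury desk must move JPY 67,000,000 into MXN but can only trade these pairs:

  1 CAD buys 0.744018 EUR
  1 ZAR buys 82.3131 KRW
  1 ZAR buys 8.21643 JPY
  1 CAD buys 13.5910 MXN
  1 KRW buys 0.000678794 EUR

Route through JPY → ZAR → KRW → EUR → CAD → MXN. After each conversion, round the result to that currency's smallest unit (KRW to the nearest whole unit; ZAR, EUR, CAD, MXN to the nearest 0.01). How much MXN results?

MXN 8,322,744.59

JPY 67,000,000 ÷ 8.21643 = ZAR 8,154,393.09
ZAR 8,154,393.09 × 82.3131 = KRW 671,213,374
KRW 671,213,374 × 0.000678794 = EUR 455,615.61
EUR 455,615.61 ÷ 0.744018 = CAD 612,371.76
CAD 612,371.76 × 13.5910 = MXN 8,322,744.59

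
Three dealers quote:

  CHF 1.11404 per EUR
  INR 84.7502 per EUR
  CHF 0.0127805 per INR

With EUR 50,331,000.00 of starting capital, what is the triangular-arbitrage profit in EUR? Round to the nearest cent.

Profitable loop is EUR → CHF → INR → EUR:
EUR 50,331,000.00 × 1.11404 = CHF 56,070,747.24
CHF 56,070,747.24 ÷ 0.0127805 = INR 4,387,210,769.53
INR 4,387,210,769.53 ÷ 84.7502 = EUR 51,766,376.59
Profit = EUR 51,766,376.59 − EUR 50,331,000.00

Profit: EUR 1,435,376.59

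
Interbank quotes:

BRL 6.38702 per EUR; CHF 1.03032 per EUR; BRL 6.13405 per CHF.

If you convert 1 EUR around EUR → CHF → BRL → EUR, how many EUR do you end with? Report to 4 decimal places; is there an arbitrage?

0.9895 (arbitrage exists)

Around EUR → CHF → BRL → EUR: 1 × 1.03032 × 6.13405 ÷ 6.38702 = 0.989512
Product < 1; profitable direction is EUR → BRL → CHF → EUR.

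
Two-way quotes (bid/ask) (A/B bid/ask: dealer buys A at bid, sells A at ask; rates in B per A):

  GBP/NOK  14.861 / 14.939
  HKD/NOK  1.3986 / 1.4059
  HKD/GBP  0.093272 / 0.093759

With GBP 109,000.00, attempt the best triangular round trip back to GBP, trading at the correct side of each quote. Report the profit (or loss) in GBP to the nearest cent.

Best loop GBP → HKD → NOK → GBP:
GBP 109,000.00 ÷ 0.093759 (buy HKD at ask) = HKD 1,162,555.06
HKD 1,162,555.06 × 1.3986 (sell HKD at bid) = NOK 1,625,949.51
NOK 1,625,949.51 ÷ 14.939 (buy GBP at ask) = GBP 108,839.25

Net result: GBP -160.75 (no profitable arbitrage after spreads)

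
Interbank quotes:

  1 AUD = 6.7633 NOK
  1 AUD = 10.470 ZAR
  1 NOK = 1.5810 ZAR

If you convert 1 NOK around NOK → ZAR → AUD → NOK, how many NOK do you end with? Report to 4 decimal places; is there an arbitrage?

1.0213 (arbitrage exists)

Around NOK → ZAR → AUD → NOK: 1 × 1.5810 ÷ 10.470 × 6.7633 = 1.021278
Product > 1; profitable direction is NOK → ZAR → AUD → NOK.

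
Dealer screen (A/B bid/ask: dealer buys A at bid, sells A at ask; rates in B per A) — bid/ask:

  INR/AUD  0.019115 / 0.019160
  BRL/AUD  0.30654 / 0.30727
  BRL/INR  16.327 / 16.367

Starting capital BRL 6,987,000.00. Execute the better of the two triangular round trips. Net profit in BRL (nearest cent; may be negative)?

Best loop BRL → INR → AUD → BRL:
BRL 6,987,000.00 × 16.327 (sell BRL at bid) = INR 114,076,749.00
INR 114,076,749.00 × 0.019115 (sell INR at bid) = AUD 2,180,577.06
AUD 2,180,577.06 ÷ 0.30727 (buy BRL at ask) = BRL 7,096,615.54

Net profit: BRL 109,615.54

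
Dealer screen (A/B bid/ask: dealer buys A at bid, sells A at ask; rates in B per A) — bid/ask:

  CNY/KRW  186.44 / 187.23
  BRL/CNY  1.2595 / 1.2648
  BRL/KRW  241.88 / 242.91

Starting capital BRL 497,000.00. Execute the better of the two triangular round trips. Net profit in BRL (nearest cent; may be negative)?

Best loop BRL → KRW → CNY → BRL:
BRL 497,000.00 × 241.88 (sell BRL at bid) = KRW 120,214,360
KRW 120,214,360 ÷ 187.23 (buy CNY at ask) = CNY 642,067.83
CNY 642,067.83 ÷ 1.2648 (buy BRL at ask) = BRL 507,643.76

Net profit: BRL 10,643.76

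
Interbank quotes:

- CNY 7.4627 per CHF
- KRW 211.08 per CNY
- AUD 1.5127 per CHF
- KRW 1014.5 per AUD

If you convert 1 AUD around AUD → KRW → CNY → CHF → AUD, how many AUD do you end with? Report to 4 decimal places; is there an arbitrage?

Around AUD → KRW → CNY → CHF → AUD: 1 × 1014.5 ÷ 211.08 ÷ 7.4627 × 1.5127 = 0.974231
Product < 1; profitable direction is AUD → CHF → CNY → KRW → AUD.

0.9742 (arbitrage exists)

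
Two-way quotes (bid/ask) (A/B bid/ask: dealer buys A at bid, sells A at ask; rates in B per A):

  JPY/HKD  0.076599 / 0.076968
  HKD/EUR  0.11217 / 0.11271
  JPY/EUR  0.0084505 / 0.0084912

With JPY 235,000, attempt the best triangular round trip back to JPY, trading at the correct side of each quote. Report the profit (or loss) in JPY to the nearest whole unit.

Net profit: JPY 2,793

Best loop JPY → HKD → EUR → JPY:
JPY 235,000 × 0.076599 (sell JPY at bid) = HKD 18,000.76
HKD 18,000.76 × 0.11217 (sell HKD at bid) = EUR 2,019.15
EUR 2,019.15 ÷ 0.0084912 (buy JPY at ask) = JPY 237,793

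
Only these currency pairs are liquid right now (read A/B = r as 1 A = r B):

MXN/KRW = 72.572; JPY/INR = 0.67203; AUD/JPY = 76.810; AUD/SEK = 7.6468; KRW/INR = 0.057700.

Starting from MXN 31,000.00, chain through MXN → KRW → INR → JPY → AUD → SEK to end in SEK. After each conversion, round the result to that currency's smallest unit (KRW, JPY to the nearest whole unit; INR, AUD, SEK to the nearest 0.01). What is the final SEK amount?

SEK 19,230.02

MXN 31,000.00 × 72.572 = KRW 2,249,732
KRW 2,249,732 × 0.057700 = INR 129,809.54
INR 129,809.54 ÷ 0.67203 = JPY 193,160
JPY 193,160 ÷ 76.810 = AUD 2,514.78
AUD 2,514.78 × 7.6468 = SEK 19,230.02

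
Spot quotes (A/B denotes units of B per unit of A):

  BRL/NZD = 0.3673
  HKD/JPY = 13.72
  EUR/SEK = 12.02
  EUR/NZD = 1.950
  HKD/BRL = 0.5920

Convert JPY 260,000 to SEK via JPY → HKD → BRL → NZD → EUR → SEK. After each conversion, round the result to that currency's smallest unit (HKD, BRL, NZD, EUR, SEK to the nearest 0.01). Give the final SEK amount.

JPY 260,000 ÷ 13.72 = HKD 18,950.44
HKD 18,950.44 × 0.5920 = BRL 11,218.66
BRL 11,218.66 × 0.3673 = NZD 4,120.61
NZD 4,120.61 ÷ 1.950 = EUR 2,113.13
EUR 2,113.13 × 12.02 = SEK 25,399.82

SEK 25,399.82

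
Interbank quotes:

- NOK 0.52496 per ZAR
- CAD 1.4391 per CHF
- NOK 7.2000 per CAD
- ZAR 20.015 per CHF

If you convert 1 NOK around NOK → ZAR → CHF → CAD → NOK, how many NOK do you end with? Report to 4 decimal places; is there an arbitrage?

0.9861 (arbitrage exists)

Around NOK → ZAR → CHF → CAD → NOK: 1 ÷ 0.52496 ÷ 20.015 × 1.4391 × 7.2000 = 0.986147
Product < 1; profitable direction is NOK → CAD → CHF → ZAR → NOK.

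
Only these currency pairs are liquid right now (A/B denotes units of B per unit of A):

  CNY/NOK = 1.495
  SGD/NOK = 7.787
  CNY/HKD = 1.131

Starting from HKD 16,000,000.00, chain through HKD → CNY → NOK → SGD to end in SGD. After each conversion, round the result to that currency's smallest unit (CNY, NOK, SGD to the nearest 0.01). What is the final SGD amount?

HKD 16,000,000.00 ÷ 1.131 = CNY 14,146,772.77
CNY 14,146,772.77 × 1.495 = NOK 21,149,425.29
NOK 21,149,425.29 ÷ 7.787 = SGD 2,715,991.43

SGD 2,715,991.43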